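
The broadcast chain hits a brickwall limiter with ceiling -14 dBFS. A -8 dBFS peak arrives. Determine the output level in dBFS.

-14 dBFS

A brickwall limiter is an ∞:1 compressor: any input above the ceiling is clamped to -14 dBFS.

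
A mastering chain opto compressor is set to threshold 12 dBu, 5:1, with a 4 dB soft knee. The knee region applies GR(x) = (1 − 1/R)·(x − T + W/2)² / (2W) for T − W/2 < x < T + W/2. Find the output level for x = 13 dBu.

x − T + W/2 = 13 − 12 + 2 = 3.
GR = (1 − 1/5) × 3² / 8 = 0.8 × 9 / 8 = 0.9 dB.
Output = 13 − 0.9 = 12.1 dBu.

12.1 dBu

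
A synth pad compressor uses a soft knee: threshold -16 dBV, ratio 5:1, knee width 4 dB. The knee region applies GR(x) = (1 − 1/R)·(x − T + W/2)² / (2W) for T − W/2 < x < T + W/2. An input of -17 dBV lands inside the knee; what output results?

-17.1 dBV

x − T + W/2 = -17 − (-16) + 2 = 1.
GR = (1 − 1/5) × 1² / 8 = 0.8 × 1 / 8 = 0.1 dB.
Output = -17 − 0.1 = -17.1 dBV.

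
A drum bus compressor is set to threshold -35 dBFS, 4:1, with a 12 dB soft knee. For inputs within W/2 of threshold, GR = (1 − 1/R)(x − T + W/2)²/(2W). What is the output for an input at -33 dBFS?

-35 dBFS

x − T + W/2 = -33 − (-35) + 6 = 8.
GR = (1 − 1/4) × 8² / 24 = 0.75 × 64 / 24 = 2 dB.
Output = -33 − 2 = -35 dBFS.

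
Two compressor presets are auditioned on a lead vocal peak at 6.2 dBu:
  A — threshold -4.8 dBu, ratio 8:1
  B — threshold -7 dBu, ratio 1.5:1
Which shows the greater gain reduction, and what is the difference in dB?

A, by 5.225 dB

A: GR = 11 − 11/8 = 9.625 dB.
B: GR = 13.2 − 13.2/1.5 = 4.4 dB.
A reduces 5.225 dB more.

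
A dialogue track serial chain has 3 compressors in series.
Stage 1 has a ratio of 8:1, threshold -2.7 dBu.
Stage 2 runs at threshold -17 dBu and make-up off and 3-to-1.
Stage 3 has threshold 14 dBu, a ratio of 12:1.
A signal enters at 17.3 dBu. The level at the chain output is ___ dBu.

-11.4 dBu

Stage 1: overshoot 20 dB → 20/8 = 2.5 dB → -0.2 dBu.
Stage 2: -0.2 dBu is 16.8 dB over -17 dBu; at 3:1 that becomes 5.6 dB over, giving -11.4 dBu.
Stage 3: -11.4 dBu ≤ 14 dBu, so stage 3 doesn't engage; output -11.4 dBu.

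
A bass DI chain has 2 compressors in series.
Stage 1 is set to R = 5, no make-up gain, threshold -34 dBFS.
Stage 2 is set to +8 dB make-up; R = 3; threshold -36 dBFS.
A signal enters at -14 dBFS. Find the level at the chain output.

-26 dBFS

Stage 1: -14 dBFS is 20 dB over -34 dBFS; at 5:1 that becomes 4 dB over, giving -30 dBFS.
Stage 2: 6 dB above -36 dBFS, reduced 3:1 to 2 dB above → -34 dBFS; +8 dB make-up → -26 dBFS.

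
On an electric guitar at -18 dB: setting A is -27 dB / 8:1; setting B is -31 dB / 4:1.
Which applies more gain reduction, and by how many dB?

B, by 1.875 dB

A: 9 dB over, compressed to 1.125 dB over, so 7.875 dB of GR.
B: 13 dB over, compressed to 3.25 dB over, so 9.75 dB of GR.
B reduces 1.875 dB more.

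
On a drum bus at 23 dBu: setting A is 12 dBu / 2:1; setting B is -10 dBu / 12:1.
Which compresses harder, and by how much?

B, by 24.75 dB

A: GR = 11 − 11/2 = 5.5 dB.
B: GR = 33 − 33/12 = 30.25 dB.
B applies 24.75 dB more gain reduction.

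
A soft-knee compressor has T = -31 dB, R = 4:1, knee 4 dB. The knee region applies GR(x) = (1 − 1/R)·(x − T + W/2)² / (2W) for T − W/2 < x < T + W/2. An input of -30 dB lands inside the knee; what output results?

x − T + W/2 = -30 − (-31) + 2 = 3.
GR = (1 − 1/4) × 3² / 8 = 0.75 × 9 / 8 = 0.84375 dB.
Output = -30 − 0.84375 = -30.84375 dB.

-30.84375 dB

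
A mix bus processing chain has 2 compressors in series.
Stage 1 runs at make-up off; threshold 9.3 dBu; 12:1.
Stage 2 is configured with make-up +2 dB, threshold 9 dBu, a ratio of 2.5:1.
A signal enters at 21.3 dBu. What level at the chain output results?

Stage 1: 21.3 dBu is 12 dB over 9.3 dBu; at 12:1 that becomes 1 dB over, giving 10.3 dBu.
Stage 2: 1.3 dB above 9 dBu, reduced 2.5:1 to 0.52 dB above → 9.52 dBu; +2 dB make-up → 11.52 dBu.

11.52 dBu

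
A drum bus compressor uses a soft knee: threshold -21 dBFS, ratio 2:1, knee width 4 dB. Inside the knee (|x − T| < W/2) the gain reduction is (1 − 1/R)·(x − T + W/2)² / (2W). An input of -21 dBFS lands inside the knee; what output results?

x − T + W/2 = -21 − (-21) + 2 = 2.
GR = (1 − 1/2) × 2² / 8 = 0.5 × 4 / 8 = 0.25 dB.
Output = -21 − 0.25 = -21.25 dBFS.

-21.25 dBFS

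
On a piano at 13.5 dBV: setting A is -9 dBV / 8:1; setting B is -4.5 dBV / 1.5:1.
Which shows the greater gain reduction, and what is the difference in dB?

A, by 13.6875 dB

A: 22.5 dB over, compressed to 2.8125 dB over, so 19.6875 dB of GR.
B: 18 dB over, compressed to 12 dB over, so 6 dB of GR.
A applies 13.6875 dB more gain reduction.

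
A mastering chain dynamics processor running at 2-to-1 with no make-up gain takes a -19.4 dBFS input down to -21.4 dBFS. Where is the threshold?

-23.4 dBFS

Gain reduction = -19.4 − (-21.4) = 2 dB; output overshoot = GR / (R − 1) = 2 / 1 = 2 dB.
Threshold = output − output overshoot = -21.4 − 2 = -23.4 dBFS.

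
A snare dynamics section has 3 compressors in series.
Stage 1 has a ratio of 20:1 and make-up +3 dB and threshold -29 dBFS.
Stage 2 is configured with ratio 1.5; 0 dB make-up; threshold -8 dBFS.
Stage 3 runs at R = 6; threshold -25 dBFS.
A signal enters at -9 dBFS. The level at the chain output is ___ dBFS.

Stage 1: -9 dBFS is 20 dB over -29 dBFS; at 20:1 that becomes 1 dB over, giving -28 dBFS; +3 dB make-up → -25 dBFS.
Stage 2: -25 dBFS is at or below the -8 dBFS threshold — no compression; output -25 dBFS.
Stage 3: below threshold (-25 ≤ -25); passes unchanged; output -25 dBFS.

-25 dBFS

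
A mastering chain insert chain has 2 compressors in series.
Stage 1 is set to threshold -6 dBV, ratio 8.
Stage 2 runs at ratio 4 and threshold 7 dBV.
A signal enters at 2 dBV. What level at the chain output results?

Stage 1: overshoot 8 dB → 8/8 = 1 dB → -5 dBV.
Stage 2: below threshold (-5 ≤ 7); passes unchanged; output -5 dBV.

-5 dBV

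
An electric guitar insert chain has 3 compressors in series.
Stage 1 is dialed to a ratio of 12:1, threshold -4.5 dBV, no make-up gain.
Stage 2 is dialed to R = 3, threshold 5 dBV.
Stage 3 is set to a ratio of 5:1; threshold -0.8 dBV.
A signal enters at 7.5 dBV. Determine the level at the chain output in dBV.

Stage 1: overshoot 12 dB → 12/12 = 1 dB → -3.5 dBV.
Stage 2: -3.5 dBV ≤ 5 dBV, so stage 2 doesn't engage; output -3.5 dBV.
Stage 3: -3.5 dBV ≤ -0.8 dBV, so stage 3 doesn't engage; output -3.5 dBV.

-3.5 dBV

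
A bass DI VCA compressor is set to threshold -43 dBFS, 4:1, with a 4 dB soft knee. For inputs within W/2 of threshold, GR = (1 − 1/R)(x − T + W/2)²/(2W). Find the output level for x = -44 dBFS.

-44.09375 dBFS

x − T + W/2 = -44 − (-43) + 2 = 1.
GR = (1 − 1/4) × 1² / 8 = 0.75 × 1 / 8 = 0.09375 dB.
Output = -44 − 0.09375 = -44.09375 dBFS.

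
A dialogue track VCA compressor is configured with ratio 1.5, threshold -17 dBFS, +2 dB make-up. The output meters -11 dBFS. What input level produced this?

Before make-up, the level was -11 − 2 = -13 dBFS.
That's 4 dB above the -17 dBFS threshold.
Undo the ratio: input overshoot = 4 × 1.5 = 6 dB, giving input = -11 dBFS.

-11 dBFS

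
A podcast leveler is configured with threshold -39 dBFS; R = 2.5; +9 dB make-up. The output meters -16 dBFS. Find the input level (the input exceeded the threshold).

Stripping the +9 dB make-up gives -25 dBFS at the gain stage.
The compressed level sits -25 − (-39) = 14 dB over threshold.
Input overshoot = R × output overshoot = 35 dB → input = -39 + 35 = -4 dBFS.

-4 dBFS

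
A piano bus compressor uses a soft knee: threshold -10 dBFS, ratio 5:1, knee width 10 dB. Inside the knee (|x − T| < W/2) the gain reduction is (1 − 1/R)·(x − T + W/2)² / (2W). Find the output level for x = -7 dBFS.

x − T + W/2 = -7 − (-10) + 5 = 8.
GR = (1 − 1/5) × 8² / 20 = 0.8 × 64 / 20 = 2.56 dB.
Output = -7 − 2.56 = -9.56 dBFS.

-9.56 dBFS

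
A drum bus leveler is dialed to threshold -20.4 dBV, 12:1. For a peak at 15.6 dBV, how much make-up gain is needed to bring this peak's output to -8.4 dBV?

Overshoot 36 dB → 36/12 = 3 dB after compression, so the compressed level is -20.4 + 3 = -17.4 dBV.
Make-up = target − compressed = -8.4 − (-17.4) = 9 dB.

9 dB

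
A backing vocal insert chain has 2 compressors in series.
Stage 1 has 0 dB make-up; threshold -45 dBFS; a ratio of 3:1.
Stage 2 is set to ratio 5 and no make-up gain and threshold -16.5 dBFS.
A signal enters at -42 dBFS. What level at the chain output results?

Stage 1: -42 dBFS is 3 dB over -45 dBFS; at 3:1 that becomes 1 dB over, giving -44 dBFS.
Stage 2: below threshold (-44 ≤ -16.5); passes unchanged; output -44 dBFS.

-44 dBFS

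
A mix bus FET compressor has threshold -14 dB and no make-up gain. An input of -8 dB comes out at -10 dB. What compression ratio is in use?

1.5:1

Input overshoot = -8 − (-14) = 6 dB; output overshoot = -10 − (-14) = 4 dB.
Ratio = 6 / 4 = 1.5.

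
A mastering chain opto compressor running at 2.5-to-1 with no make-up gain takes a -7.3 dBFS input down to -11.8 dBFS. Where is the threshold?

Let T be the threshold. Output overshoot = (input overshoot)/R, so -11.8 − T = (-7.3 − T)/2.5.
2.5·(-11.8 − T) = -7.3 − T → 1.5·T = -29.5 − (-7.3) = -22.2.
T = -22.2/1.5 = -14.8 dBFS.

-14.8 dBFS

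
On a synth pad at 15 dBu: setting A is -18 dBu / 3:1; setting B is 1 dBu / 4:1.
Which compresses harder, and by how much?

A: GR = 33 − 33/3 = 22 dB.
B: GR = 14 − 14/4 = 10.5 dB.
A reduces 11.5 dB more.

A, by 11.5 dB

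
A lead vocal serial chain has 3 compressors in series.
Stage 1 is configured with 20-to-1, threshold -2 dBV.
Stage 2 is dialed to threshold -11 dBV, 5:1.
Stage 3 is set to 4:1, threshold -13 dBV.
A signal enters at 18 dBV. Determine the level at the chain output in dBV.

-12 dBV

Stage 1: overshoot 20 dB → 20/20 = 1 dB → -1 dBV.
Stage 2: 10 dB above -11 dBV, reduced 5:1 to 2 dB above → -9 dBV.
Stage 3: 4 dB above -13 dBV, reduced 4:1 to 1 dB above → -12 dBV.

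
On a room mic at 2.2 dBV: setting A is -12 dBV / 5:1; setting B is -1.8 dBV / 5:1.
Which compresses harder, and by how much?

A: 14.2 dB over, compressed to 2.84 dB over, so 11.36 dB of GR.
B: 4 dB over, compressed to 0.8 dB over, so 3.2 dB of GR.
Difference: 8.16 dB in favour of A.

A, by 8.16 dB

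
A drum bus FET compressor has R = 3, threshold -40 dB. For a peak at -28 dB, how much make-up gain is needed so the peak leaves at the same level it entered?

Overshoot 12 dB → 12/3 = 4 dB after compression, so the compressed level is -40 + 4 = -36 dB.
Make-up = target − compressed = -28 − (-36) = 8 dB.

8 dB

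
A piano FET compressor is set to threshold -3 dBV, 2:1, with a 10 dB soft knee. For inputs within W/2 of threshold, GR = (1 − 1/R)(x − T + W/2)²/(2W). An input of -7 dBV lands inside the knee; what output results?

x − T + W/2 = -7 − (-3) + 5 = 1.
GR = (1 − 1/2) × 1² / 20 = 0.5 × 1 / 20 = 0.025 dB.
Output = -7 − 0.025 = -7.025 dBV.

-7.025 dBV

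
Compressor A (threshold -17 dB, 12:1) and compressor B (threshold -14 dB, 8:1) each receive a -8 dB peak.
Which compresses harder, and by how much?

A, by 3 dB

A: 9 dB over, compressed to 0.75 dB over, so 8.25 dB of GR.
B: 6 dB over, compressed to 0.75 dB over, so 5.25 dB of GR.
A reduces 3 dB more.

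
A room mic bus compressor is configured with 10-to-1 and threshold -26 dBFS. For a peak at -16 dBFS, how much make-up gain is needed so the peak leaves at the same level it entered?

Overshoot 10 dB → 10/10 = 1 dB after compression, so the compressed level is -26 + 1 = -25 dBFS.
Make-up = target − compressed = -16 − (-25) = 9 dB.

9 dB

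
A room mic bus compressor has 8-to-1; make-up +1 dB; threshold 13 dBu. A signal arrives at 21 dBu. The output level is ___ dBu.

21 dBu sits 8 dB over threshold.
The 8 dB excess becomes 1 dB after 8:1 reduction.
So the level is 13 + 1 = 14 dBu; make-up adds 1 dB, giving 15 dBu.

15 dBu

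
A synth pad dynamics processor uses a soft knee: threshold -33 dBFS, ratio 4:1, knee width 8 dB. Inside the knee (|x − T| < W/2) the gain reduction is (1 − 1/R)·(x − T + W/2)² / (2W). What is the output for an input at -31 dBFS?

-32.6875 dBFS

x − T + W/2 = -31 − (-33) + 4 = 6.
GR = (1 − 1/4) × 6² / 16 = 0.75 × 36 / 16 = 1.6875 dB.
Output = -31 − 1.6875 = -32.6875 dBFS.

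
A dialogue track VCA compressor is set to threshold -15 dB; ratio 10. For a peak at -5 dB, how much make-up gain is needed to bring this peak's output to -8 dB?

Overshoot 10 dB → 10/10 = 1 dB after compression, so the compressed level is -15 + 1 = -14 dB.
Make-up = target − compressed = -8 − (-14) = 6 dB.

6 dB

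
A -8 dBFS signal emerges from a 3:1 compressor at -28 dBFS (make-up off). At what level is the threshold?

Let T be the threshold. Output overshoot = (input overshoot)/R, so -28 − T = (-8 − T)/3.
3·(-28 − T) = -8 − T → 2·T = -84 − (-8) = -76.
T = -76/2 = -38 dBFS.

-38 dBFS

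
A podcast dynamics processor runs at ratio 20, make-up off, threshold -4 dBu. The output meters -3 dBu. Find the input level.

16 dBu

That's 1 dB above the -4 dBu threshold.
Undo the ratio: input overshoot = 1 × 20 = 20 dB, giving input = 16 dBu.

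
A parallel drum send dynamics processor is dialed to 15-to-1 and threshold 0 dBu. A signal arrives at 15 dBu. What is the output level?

The input is 15 dB above the 0 dBu threshold.
At 15:1 the overshoot is divided by 15, leaving 1 dB above threshold.
So the level is 0 + 1 = 1 dBu.

1 dBu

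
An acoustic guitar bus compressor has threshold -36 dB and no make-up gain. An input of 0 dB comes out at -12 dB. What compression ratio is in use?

Input overshoot = 0 − (-36) = 36 dB; output overshoot = -12 − (-36) = 24 dB.
Ratio = 36 / 24 = 1.5.

1.5:1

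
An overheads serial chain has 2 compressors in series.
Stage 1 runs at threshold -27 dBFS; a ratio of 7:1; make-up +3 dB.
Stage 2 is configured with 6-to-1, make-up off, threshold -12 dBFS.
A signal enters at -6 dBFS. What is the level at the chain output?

Stage 1: overshoot 21 dB → 21/7 = 3 dB → -24 dBFS; +3 dB make-up → -21 dBFS.
Stage 2: -21 dBFS is at or below the -12 dBFS threshold — no compression; output -21 dBFS.

-21 dBFS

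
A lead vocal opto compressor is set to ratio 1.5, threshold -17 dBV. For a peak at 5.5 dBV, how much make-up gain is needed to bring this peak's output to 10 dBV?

Overshoot 22.5 dB → 22.5/1.5 = 15 dB after compression, so the compressed level is -17 + 15 = -2 dBV.
Make-up = target − compressed = 10 − (-2) = 12 dB.

12 dB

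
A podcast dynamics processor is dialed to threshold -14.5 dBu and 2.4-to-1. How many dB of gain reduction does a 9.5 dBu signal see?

14 dB

The signal is 24 dB above threshold.
A 2.4:1 ratio leaves 10 dB of that excess.
GR = overshoot in − overshoot out = 24 − 10 = 14 dB.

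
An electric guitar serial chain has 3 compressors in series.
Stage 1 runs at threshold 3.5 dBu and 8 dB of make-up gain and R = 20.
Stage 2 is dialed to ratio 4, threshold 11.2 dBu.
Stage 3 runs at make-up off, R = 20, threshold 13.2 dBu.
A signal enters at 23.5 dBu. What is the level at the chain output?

11.525 dBu

Stage 1: 20 dB above 3.5 dBu, reduced 20:1 to 1 dB above → 4.5 dBu; +8 dB make-up → 12.5 dBu.
Stage 2: 12.5 dBu is 1.3 dB over 11.2 dBu; at 4:1 that becomes 0.325 dB over, giving 11.525 dBu.
Stage 3: below threshold (11.525 ≤ 13.2); passes unchanged; output 11.525 dBu.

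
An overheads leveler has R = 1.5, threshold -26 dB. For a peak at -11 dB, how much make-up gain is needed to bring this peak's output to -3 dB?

13 dB

The peak compresses to -26 + 15/1.5 = -16 dB.
To reach -3 dB requires -3 − (-16) = 13 dB of make-up.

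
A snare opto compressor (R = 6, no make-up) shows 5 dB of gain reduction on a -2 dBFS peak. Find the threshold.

Let T be the threshold. Output overshoot = (input overshoot)/R, so -7 − T = (-2 − T)/6.
6·(-7 − T) = -2 − T → 5·T = -42 − (-2) = -40.
T = -40/5 = -8 dBFS.

-8 dBFS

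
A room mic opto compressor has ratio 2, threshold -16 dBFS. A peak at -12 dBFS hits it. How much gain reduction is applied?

2 dB

-12 dBFS exceeds the threshold by 4 dB.
At 2:1, output sits 4/2 = 2 dB above threshold.
Gain reduction = 4 − 2 = 2 dB.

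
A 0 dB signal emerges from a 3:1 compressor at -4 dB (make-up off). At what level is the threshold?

-6 dB

Let T be the threshold. Output overshoot = (input overshoot)/R, so -4 − T = (0 − T)/3.
3·(-4 − T) = 0 − T → 2·T = -12 − 0 = -12.
T = -12/2 = -6 dB.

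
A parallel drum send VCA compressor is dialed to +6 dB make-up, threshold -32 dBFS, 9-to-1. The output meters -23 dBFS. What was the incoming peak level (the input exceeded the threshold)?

-5 dBFS

Stripping the +6 dB make-up gives -29 dBFS at the gain stage.
Post-compression overshoot = -29 − (-32) = 3 dB.
Before 9:1 compression the overshoot was 3 × 9 = 27 dB, so input = -32 + 27 = -5 dBFS.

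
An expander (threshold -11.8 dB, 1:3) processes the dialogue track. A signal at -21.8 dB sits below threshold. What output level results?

Undershoot = (-11.8) − (-21.8) = 10 dB.
At 1:3, that expands to 30 dB under threshold.
Output = -11.8 − 30 = -41.8 dB.

-41.8 dB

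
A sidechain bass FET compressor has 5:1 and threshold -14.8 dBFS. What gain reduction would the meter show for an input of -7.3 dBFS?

6 dB

Overshoot = -7.3 − (-14.8) = 7.5 dB.
At 5:1, output sits 7.5/5 = 1.5 dB above threshold.
Gain reduction = 7.5 − 1.5 = 6 dB.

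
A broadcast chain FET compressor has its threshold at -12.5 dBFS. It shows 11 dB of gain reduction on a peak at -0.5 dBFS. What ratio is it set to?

12:1

Input overshoot = -0.5 − (-12.5) = 12 dB.
Output overshoot = 12 − 11 = 1 dB.
Ratio = input overshoot / output overshoot = 12 / 1 = 12.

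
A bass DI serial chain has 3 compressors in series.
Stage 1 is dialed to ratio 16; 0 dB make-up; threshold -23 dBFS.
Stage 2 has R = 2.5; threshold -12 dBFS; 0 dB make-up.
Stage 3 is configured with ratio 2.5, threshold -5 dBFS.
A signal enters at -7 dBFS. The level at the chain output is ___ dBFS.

Stage 1: -7 dBFS is 16 dB over -23 dBFS; at 16:1 that becomes 1 dB over, giving -22 dBFS.
Stage 2: below threshold (-22 ≤ -12); passes unchanged; output -22 dBFS.
Stage 3: -22 dBFS ≤ -5 dBFS, so stage 3 doesn't engage; output -22 dBFS.

-22 dBFS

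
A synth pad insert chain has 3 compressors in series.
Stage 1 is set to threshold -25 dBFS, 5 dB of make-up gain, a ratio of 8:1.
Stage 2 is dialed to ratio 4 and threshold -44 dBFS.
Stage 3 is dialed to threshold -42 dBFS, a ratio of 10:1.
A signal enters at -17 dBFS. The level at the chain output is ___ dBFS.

-41.575 dBFS

Stage 1: overshoot 8 dB → 8/8 = 1 dB → -24 dBFS; +5 dB make-up → -19 dBFS.
Stage 2: -19 dBFS is 25 dB over -44 dBFS; at 4:1 that becomes 6.25 dB over, giving -37.75 dBFS.
Stage 3: 4.25 dB above -42 dBFS, reduced 10:1 to 0.425 dB above → -41.575 dBFS.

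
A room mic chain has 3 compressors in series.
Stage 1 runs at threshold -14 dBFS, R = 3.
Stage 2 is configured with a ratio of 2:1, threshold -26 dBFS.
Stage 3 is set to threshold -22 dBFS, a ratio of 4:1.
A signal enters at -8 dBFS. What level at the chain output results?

Stage 1: -8 dBFS is 6 dB over -14 dBFS; at 3:1 that becomes 2 dB over, giving -12 dBFS.
Stage 2: -12 dBFS is 14 dB over -26 dBFS; at 2:1 that becomes 7 dB over, giving -19 dBFS.
Stage 3: -19 dBFS is 3 dB over -22 dBFS; at 4:1 that becomes 0.75 dB over, giving -21.25 dBFS.

-21.25 dBFS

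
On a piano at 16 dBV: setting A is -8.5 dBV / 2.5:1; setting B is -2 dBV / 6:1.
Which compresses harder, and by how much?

A: overshoot 24.5 dB → output overshoot 9.8 dB → GR 14.7 dB.
B: overshoot 18 dB → output overshoot 3 dB → GR 15 dB.
B applies 0.3 dB more gain reduction.

B, by 0.3 dB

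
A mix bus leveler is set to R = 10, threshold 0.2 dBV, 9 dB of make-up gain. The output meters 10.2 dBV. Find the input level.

10.2 dBV

Stripping the +9 dB make-up gives 1.2 dBV at the gain stage.
The compressed level sits 1.2 − 0.2 = 1 dB over threshold.
Undo the ratio: input overshoot = 1 × 10 = 10 dB, giving input = 10.2 dBV.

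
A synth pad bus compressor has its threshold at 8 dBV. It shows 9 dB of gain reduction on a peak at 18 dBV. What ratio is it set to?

Input overshoot = 18 − 8 = 10 dB.
Output overshoot = 10 − 9 = 1 dB.
Ratio = input overshoot / output overshoot = 10 / 1 = 10.

10:1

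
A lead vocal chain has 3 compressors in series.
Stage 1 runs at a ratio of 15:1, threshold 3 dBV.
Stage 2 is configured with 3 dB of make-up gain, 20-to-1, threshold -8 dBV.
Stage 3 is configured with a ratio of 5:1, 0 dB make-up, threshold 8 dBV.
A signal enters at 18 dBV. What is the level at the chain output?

Stage 1: 18 dBV is 15 dB over 3 dBV; at 15:1 that becomes 1 dB over, giving 4 dBV.
Stage 2: 4 dBV is 12 dB over -8 dBV; at 20:1 that becomes 0.6 dB over, giving -7.4 dBV; +3 dB make-up → -4.4 dBV.
Stage 3: -4.4 dBV ≤ 8 dBV, so stage 3 doesn't engage; output -4.4 dBV.

-4.4 dBV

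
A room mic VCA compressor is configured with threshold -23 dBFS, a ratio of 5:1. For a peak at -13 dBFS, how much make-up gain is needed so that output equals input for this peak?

Without make-up, output = threshold + overshoot/5 = -23 + 2 = -21 dBFS.
Gap to target: 8 dB.

8 dB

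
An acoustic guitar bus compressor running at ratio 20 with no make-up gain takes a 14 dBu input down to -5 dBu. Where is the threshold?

Let T be the threshold. Output overshoot = (input overshoot)/R, so -5 − T = (14 − T)/20.
20·(-5 − T) = 14 − T → 19·T = -100 − 14 = -114.
T = -114/19 = -6 dBu.

-6 dBu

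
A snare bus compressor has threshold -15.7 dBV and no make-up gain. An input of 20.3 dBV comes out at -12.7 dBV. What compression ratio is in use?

Input overshoot = 20.3 − (-15.7) = 36 dB; output overshoot = -12.7 − (-15.7) = 3 dB.
Ratio = 36 / 3 = 12.

12:1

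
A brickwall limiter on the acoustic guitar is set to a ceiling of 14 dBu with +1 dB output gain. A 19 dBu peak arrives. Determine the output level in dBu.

15 dBu

The limiter clamps the peak to its 14 dBu ceiling.
Output gain then adds 1 dB: 14 + 1 = 15 dBu.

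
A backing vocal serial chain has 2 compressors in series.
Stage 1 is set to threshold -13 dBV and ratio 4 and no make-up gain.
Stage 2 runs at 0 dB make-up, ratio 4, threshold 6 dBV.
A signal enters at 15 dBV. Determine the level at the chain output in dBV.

Stage 1: 15 dBV is 28 dB over -13 dBV; at 4:1 that becomes 7 dB over, giving -6 dBV.
Stage 2: -6 dBV ≤ 6 dBV, so stage 2 doesn't engage; output -6 dBV.

-6 dBV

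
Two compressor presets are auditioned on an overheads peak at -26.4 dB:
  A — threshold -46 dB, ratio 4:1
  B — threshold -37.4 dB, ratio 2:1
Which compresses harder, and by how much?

A: GR = 19.6 − 19.6/4 = 14.7 dB.
B: GR = 11 − 11/2 = 5.5 dB.
A applies 9.2 dB more gain reduction.

A, by 9.2 dB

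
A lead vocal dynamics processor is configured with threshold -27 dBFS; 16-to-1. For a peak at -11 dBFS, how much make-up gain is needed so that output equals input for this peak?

Overshoot 16 dB → 16/16 = 1 dB after compression, so the compressed level is -27 + 1 = -26 dBFS.
Make-up = target − compressed = -11 − (-26) = 15 dB.

15 dB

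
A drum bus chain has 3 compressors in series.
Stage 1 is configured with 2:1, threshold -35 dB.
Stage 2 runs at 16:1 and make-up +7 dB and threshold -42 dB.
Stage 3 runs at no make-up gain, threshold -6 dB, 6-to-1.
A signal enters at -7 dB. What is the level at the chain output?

Stage 1: 28 dB above -35 dB, reduced 2:1 to 14 dB above → -21 dB.
Stage 2: 21 dB above -42 dB, reduced 16:1 to 1.3125 dB above → -40.6875 dB; +7 dB make-up → -33.6875 dB.
Stage 3: -33.6875 dB is at or below the -6 dB threshold — no compression; output -33.6875 dB.

-33.6875 dB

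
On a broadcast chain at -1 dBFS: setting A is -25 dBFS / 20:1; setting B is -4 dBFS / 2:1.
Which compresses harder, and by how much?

A: 24 dB over, compressed to 1.2 dB over, so 22.8 dB of GR.
B: 3 dB over, compressed to 1.5 dB over, so 1.5 dB of GR.
A reduces 21.3 dB more.

A, by 21.3 dB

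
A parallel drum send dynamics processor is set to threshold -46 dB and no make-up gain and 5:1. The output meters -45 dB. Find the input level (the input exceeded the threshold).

That's 1 dB above the -46 dB threshold.
Undo the ratio: input overshoot = 1 × 5 = 5 dB, giving input = -41 dB.

-41 dB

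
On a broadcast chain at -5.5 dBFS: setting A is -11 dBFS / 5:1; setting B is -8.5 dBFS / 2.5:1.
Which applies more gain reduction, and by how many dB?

A: overshoot 5.5 dB → output overshoot 1.1 dB → GR 4.4 dB.
B: overshoot 3 dB → output overshoot 1.2 dB → GR 1.8 dB.
A reduces 2.6 dB more.

A, by 2.6 dB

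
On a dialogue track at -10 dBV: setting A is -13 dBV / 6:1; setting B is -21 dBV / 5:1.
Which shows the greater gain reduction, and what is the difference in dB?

A: overshoot 3 dB → output overshoot 0.5 dB → GR 2.5 dB.
B: overshoot 11 dB → output overshoot 2.2 dB → GR 8.8 dB.
Difference: 6.3 dB in favour of B.

B, by 6.3 dB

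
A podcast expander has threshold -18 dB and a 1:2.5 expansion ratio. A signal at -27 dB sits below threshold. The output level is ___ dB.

Undershoot = (-18) − (-27) = 9 dB.
At 1:2.5, that expands to 22.5 dB under threshold.
Output = -18 − 22.5 = -40.5 dB.

-40.5 dB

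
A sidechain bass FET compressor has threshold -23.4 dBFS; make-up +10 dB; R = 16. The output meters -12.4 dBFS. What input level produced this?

-7.4 dBFS

Stripping the +10 dB make-up gives -22.4 dBFS at the gain stage.
That's 1 dB above the -23.4 dBFS threshold.
Before 16:1 compression the overshoot was 1 × 16 = 16 dB, so input = -23.4 + 16 = -7.4 dBFS.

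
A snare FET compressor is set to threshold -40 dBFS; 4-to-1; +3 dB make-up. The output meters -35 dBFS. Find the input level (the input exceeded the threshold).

Remove make-up: -35 − 3 = -38 dBFS.
The compressed level sits -38 − (-40) = 2 dB over threshold.
Input overshoot = R × output overshoot = 8 dB → input = -40 + 8 = -32 dBFS.

-32 dBFS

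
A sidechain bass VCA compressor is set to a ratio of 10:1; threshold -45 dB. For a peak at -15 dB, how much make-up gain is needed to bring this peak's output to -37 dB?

5 dB

The peak compresses to -45 + 30/10 = -42 dB.
To reach -37 dB requires -37 − (-42) = 5 dB of make-up.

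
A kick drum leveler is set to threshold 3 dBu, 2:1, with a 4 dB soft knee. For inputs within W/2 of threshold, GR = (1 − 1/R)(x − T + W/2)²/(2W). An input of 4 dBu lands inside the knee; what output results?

x − T + W/2 = 4 − 3 + 2 = 3.
GR = (1 − 1/2) × 3² / 8 = 0.5 × 9 / 8 = 0.5625 dB.
Output = 4 − 0.5625 = 3.4375 dBu.

3.4375 dBu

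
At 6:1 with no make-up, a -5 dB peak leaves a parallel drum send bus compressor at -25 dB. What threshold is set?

-29 dB

Let T be the threshold. Output overshoot = (input overshoot)/R, so -25 − T = (-5 − T)/6.
6·(-25 − T) = -5 − T → 5·T = -150 − (-5) = -145.
T = -145/5 = -29 dB.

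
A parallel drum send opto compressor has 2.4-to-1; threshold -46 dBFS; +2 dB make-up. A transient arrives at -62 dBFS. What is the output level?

-60 dBFS

-62 dBFS is 16 dB below the -46 dBFS threshold, so no gain reduction is applied.
Make-up gain adds 2 dB: -62 + 2 = -60 dBFS.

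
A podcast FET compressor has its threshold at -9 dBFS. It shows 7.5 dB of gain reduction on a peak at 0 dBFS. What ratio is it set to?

Input overshoot = 0 − (-9) = 9 dB.
Output overshoot = 9 − 7.5 = 1.5 dB.
Ratio = input overshoot / output overshoot = 9 / 1.5 = 6.

6:1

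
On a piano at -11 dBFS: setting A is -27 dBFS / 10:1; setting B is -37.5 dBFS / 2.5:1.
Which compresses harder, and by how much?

B, by 1.5 dB

A: GR = 16 − 16/10 = 14.4 dB.
B: GR = 26.5 − 26.5/2.5 = 15.9 dB.
B applies 1.5 dB more gain reduction.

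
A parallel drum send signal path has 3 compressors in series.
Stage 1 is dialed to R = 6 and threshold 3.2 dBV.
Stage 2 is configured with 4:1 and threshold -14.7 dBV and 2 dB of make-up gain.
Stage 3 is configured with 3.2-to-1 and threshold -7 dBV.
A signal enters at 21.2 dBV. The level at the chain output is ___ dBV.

Stage 1: 21.2 dBV is 18 dB over 3.2 dBV; at 6:1 that becomes 3 dB over, giving 6.2 dBV.
Stage 2: overshoot 20.9 dB → 20.9/4 = 5.225 dB → -9.475 dBV; +2 dB make-up → -7.475 dBV.
Stage 3: -7.475 dBV is at or below the -7 dBV threshold — no compression; output -7.475 dBV.

-7.475 dBV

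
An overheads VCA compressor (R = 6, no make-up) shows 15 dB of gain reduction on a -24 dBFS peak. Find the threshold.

Input is 18 dB above T (since output overshoot × R = input overshoot: (-39 − T)·6 = -24 − T gives T = -42 dBFS).
Check: -42 + (-24 − (-42))/6 = -42 + 3 = -39 dBFS. ✓

-42 dBFS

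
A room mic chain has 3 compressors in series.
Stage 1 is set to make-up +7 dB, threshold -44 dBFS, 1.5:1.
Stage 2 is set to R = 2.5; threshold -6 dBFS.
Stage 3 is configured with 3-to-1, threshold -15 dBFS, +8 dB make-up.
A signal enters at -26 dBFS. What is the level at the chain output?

Stage 1: 18 dB above -44 dBFS, reduced 1.5:1 to 12 dB above → -32 dBFS; +7 dB make-up → -25 dBFS.
Stage 2: below threshold (-25 ≤ -6); passes unchanged; output -25 dBFS.
Stage 3: below threshold (-25 ≤ -15); passes unchanged; make-up brings it to -17 dBFS.

-17 dBFS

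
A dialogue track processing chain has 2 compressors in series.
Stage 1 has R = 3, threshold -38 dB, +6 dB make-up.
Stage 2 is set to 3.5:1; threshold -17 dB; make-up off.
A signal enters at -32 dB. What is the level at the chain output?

Stage 1: 6 dB above -38 dB, reduced 3:1 to 2 dB above → -36 dB; +6 dB make-up → -30 dB.
Stage 2: -30 dB ≤ -17 dB, so stage 2 doesn't engage; output -30 dB.

-30 dB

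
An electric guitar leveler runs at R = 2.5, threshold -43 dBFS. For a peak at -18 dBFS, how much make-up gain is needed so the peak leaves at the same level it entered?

15 dB

Without make-up, output = threshold + overshoot/2.5 = -43 + 10 = -33 dBFS.
Gap to target: 15 dB.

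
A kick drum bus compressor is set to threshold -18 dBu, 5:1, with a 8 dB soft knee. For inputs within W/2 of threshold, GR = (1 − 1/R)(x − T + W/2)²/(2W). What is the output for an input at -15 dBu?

-17.45 dBu

x − T + W/2 = -15 − (-18) + 4 = 7.
GR = (1 − 1/5) × 7² / 16 = 0.8 × 49 / 16 = 2.45 dB.
Output = -15 − 2.45 = -17.45 dBu.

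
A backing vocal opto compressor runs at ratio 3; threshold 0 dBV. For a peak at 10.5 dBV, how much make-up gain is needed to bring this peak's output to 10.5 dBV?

Overshoot 10.5 dB → 10.5/3 = 3.5 dB after compression, so the compressed level is 0 + 3.5 = 3.5 dBV.
Make-up = target − compressed = 10.5 − 3.5 = 7 dB.

7 dB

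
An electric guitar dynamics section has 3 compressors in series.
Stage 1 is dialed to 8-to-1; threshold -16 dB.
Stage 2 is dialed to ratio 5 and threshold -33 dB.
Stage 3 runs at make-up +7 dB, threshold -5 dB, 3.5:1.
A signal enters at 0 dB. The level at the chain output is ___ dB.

Stage 1: 16 dB above -16 dB, reduced 8:1 to 2 dB above → -14 dB.
Stage 2: overshoot 19 dB → 19/5 = 3.8 dB → -29.2 dB.
Stage 3: -29.2 dB is at or below the -5 dB threshold — no compression; make-up brings it to -22.2 dB.

-22.2 dB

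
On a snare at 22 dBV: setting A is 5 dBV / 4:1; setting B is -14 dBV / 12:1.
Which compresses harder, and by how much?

B, by 20.25 dB

A: overshoot 17 dB → output overshoot 4.25 dB → GR 12.75 dB.
B: overshoot 36 dB → output overshoot 3 dB → GR 33 dB.
Difference: 20.25 dB in favour of B.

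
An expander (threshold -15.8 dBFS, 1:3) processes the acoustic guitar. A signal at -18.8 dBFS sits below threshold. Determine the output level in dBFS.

-24.8 dBFS

Below threshold, a 1:3 expander applies gain = (3−1)×(T − x) of attenuation.
(3−1) × 3 = 6 dB, so output = -18.8 − 6 = -24.8 dBFS.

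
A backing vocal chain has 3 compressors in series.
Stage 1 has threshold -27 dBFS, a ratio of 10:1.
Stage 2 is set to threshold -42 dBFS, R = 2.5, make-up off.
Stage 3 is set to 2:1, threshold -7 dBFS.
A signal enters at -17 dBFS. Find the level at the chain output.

-35.6 dBFS

Stage 1: 10 dB above -27 dBFS, reduced 10:1 to 1 dB above → -26 dBFS.
Stage 2: -26 dBFS is 16 dB over -42 dBFS; at 2.5:1 that becomes 6.4 dB over, giving -35.6 dBFS.
Stage 3: below threshold (-35.6 ≤ -7); passes unchanged; output -35.6 dBFS.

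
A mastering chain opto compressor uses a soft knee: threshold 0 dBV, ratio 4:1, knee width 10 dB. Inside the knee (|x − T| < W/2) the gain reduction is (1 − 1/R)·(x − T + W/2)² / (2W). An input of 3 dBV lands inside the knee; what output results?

x − T + W/2 = 3 − 0 + 5 = 8.
GR = (1 − 1/4) × 8² / 20 = 0.75 × 64 / 20 = 2.4 dB.
Output = 3 − 2.4 = 0.6 dBV.

0.6 dBV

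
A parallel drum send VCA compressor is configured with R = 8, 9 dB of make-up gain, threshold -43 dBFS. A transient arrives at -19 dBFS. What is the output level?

The input is 24 dB above the -43 dBFS threshold.
At 8:1 the overshoot is divided by 8, leaving 3 dB above threshold.
Output = -43 + 3 = -40 dBFS; make-up adds 9 dB, giving -31 dBFS.

-31 dBFS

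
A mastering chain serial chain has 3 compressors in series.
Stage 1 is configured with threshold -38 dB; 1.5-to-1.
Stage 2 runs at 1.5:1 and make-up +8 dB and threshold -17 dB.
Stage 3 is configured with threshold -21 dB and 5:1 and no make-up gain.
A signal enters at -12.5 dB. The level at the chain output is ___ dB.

-19.4 dB

Stage 1: -12.5 dB is 25.5 dB over -38 dB; at 1.5:1 that becomes 17 dB over, giving -21 dB.
Stage 2: below threshold (-21 ≤ -17); passes unchanged; make-up brings it to -13 dB.
Stage 3: -13 dB is 8 dB over -21 dB; at 5:1 that becomes 1.6 dB over, giving -19.4 dB.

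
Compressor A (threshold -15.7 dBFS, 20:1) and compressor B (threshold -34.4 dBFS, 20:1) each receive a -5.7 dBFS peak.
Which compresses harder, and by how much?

A: 10 dB over, compressed to 0.5 dB over, so 9.5 dB of GR.
B: 28.7 dB over, compressed to 1.435 dB over, so 27.265 dB of GR.
B applies 17.765 dB more gain reduction.

B, by 17.765 dB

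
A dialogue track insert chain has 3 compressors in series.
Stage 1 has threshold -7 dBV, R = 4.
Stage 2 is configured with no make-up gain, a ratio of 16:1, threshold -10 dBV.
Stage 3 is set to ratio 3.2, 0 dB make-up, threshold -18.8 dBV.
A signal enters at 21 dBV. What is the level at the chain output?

Stage 1: 28 dB above -7 dBV, reduced 4:1 to 7 dB above → 0 dBV.
Stage 2: 0 dBV is 10 dB over -10 dBV; at 16:1 that becomes 0.625 dB over, giving -9.375 dBV.
Stage 3: -9.375 dBV is 9.425 dB over -18.8 dBV; at 3.2:1 that becomes 2.945312 dB over, giving -15.854688 dBV.

-15.854688 dBV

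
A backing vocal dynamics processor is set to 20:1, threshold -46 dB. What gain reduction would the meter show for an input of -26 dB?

19 dB

Overshoot = -26 − (-46) = 20 dB.
A 20:1 ratio leaves 1 dB of that excess.
So the signal is attenuated by 20 − 1 = 19 dB.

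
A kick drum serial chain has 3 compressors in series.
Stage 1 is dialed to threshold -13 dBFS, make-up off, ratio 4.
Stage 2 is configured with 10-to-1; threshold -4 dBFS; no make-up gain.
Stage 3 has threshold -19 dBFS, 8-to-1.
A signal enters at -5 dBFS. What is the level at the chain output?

-18 dBFS

Stage 1: 8 dB above -13 dBFS, reduced 4:1 to 2 dB above → -11 dBFS.
Stage 2: -11 dBFS is at or below the -4 dBFS threshold — no compression; output -11 dBFS.
Stage 3: overshoot 8 dB → 8/8 = 1 dB → -18 dBFS.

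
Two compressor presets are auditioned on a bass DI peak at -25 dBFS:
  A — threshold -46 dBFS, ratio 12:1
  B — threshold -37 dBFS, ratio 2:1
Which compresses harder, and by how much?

A: overshoot 21 dB → output overshoot 1.75 dB → GR 19.25 dB.
B: overshoot 12 dB → output overshoot 6 dB → GR 6 dB.
Difference: 13.25 dB in favour of A.

A, by 13.25 dB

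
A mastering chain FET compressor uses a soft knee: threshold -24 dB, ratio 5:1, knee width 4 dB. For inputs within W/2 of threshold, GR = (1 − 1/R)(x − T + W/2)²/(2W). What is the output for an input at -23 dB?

x − T + W/2 = -23 − (-24) + 2 = 3.
GR = (1 − 1/5) × 3² / 8 = 0.8 × 9 / 8 = 0.9 dB.
Output = -23 − 0.9 = -23.9 dB.

-23.9 dB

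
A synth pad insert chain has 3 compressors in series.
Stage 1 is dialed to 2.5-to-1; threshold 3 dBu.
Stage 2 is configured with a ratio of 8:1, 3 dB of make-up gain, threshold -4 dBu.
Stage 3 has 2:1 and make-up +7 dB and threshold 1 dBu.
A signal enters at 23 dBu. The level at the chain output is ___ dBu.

7.875 dBu

Stage 1: 20 dB above 3 dBu, reduced 2.5:1 to 8 dB above → 11 dBu.
Stage 2: 11 dBu is 15 dB over -4 dBu; at 8:1 that becomes 1.875 dB over, giving -2.125 dBu; +3 dB make-up → 0.875 dBu.
Stage 3: 0.875 dBu is at or below the 1 dBu threshold — no compression; make-up brings it to 7.875 dBu.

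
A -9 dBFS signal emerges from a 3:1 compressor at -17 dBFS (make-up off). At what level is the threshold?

-21 dBFS

Gain reduction = -9 − (-17) = 8 dB; output overshoot = GR / (R − 1) = 8 / 2 = 4 dB.
Threshold = output − output overshoot = -17 − 4 = -21 dBFS.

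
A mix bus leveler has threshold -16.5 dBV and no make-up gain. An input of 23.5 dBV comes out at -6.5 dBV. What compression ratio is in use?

Input overshoot = 23.5 − (-16.5) = 40 dB; output overshoot = -6.5 − (-16.5) = 10 dB.
Ratio = 40 / 10 = 4.

4:1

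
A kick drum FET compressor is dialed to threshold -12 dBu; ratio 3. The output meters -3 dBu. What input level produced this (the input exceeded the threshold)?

15 dBu

The compressed level sits -3 − (-12) = 9 dB over threshold.
Undo the ratio: input overshoot = 9 × 3 = 27 dB, giving input = 15 dBu.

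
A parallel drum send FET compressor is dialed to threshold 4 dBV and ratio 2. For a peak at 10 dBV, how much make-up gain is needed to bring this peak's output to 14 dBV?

The peak compresses to 4 + 6/2 = 7 dBV.
To reach 14 dBV requires 14 − 7 = 7 dB of make-up.

7 dB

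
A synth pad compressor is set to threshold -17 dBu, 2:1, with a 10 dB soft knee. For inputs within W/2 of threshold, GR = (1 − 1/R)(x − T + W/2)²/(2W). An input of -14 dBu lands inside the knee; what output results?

x − T + W/2 = -14 − (-17) + 5 = 8.
GR = (1 − 1/2) × 8² / 20 = 0.5 × 64 / 20 = 1.6 dB.
Output = -14 − 1.6 = -15.6 dBu.

-15.6 dBu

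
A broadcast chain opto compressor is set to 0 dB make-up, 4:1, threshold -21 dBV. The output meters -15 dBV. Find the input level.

3 dBV

Post-compression overshoot = -15 − (-21) = 6 dB.
Input overshoot = R × output overshoot = 24 dB → input = -21 + 24 = 3 dBV.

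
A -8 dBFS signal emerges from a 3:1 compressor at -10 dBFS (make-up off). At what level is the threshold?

Input is 3 dB above T (since output overshoot × R = input overshoot: (-10 − T)·3 = -8 − T gives T = -11 dBFS).
Check: -11 + (-8 − (-11))/3 = -11 + 1 = -10 dBFS. ✓

-11 dBFS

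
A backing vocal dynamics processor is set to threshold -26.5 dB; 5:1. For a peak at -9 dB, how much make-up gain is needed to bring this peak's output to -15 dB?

Without make-up, output = threshold + overshoot/5 = -26.5 + 3.5 = -23 dB.
Gap to target: 8 dB.

8 dB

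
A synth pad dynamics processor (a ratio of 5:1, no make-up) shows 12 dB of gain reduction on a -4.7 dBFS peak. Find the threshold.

-19.7 dBFS

Gain reduction = -4.7 − (-16.7) = 12 dB; output overshoot = GR / (R − 1) = 12 / 4 = 3 dB.
Threshold = output − output overshoot = -16.7 − 3 = -19.7 dBFS.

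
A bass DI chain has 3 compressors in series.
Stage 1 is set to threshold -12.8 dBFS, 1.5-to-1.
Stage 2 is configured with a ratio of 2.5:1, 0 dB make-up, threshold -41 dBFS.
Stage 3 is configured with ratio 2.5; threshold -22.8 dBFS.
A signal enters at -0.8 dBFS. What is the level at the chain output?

-26.52 dBFS

Stage 1: 12 dB above -12.8 dBFS, reduced 1.5:1 to 8 dB above → -4.8 dBFS.
Stage 2: -4.8 dBFS is 36.2 dB over -41 dBFS; at 2.5:1 that becomes 14.48 dB over, giving -26.52 dBFS.
Stage 3: below threshold (-26.52 ≤ -22.8); passes unchanged; output -26.52 dBFS.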